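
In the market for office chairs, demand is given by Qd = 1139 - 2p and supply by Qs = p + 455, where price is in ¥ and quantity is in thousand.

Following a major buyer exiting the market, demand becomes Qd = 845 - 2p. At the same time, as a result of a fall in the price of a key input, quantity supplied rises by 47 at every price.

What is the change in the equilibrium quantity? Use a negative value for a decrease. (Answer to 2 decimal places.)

-66.67

Original equilibrium: 1139 - 2p = p + 455 gives 684 = 3p, so p = 228 and Q = 683.
The shock moves the curves to Qd = 845 - 2p and Qs = p + 502.
New equilibrium: 845 - 2p = p + 502 ⇒ 343 = 3p ⇒ p = 343/3 ≈ 114.3333, Q = 1849/3 ≈ 616.3333.
ΔQ = 616.3333 − 683 = -66.67.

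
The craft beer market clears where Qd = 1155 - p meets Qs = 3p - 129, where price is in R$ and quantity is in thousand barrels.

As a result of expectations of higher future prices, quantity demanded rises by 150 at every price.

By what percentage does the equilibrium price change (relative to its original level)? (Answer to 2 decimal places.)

+11.68

Initially, 1155 - p = 3p - 129, so 1284 = 4p and p = 321, Q = 834.
With the change applied: demand Qd = 1305 - p, supply Qs = 3p - 129.
Setting them equal: 1305 - p = 3p - 129 → 1434 = 4p, so p = 358.5 and Q = 946.5.
%Δp = (358.5 − 321) / 321 × 100 = +11.68%.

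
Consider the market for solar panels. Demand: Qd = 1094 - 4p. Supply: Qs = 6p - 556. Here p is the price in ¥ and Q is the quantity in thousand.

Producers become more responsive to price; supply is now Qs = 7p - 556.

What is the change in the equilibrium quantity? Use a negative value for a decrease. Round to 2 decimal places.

Solve the original market: 1094 - 4p = 6p - 556, hence p = 165 and Q = 434.
The shock moves the curves to Qd = 1094 - 4p and Qs = 7p - 556.
Clearing the new market: 1094 - 4p = 7p - 556, so p = 150 and Q = 494.
ΔQ = 494 − 434 = +60.00.

+60.00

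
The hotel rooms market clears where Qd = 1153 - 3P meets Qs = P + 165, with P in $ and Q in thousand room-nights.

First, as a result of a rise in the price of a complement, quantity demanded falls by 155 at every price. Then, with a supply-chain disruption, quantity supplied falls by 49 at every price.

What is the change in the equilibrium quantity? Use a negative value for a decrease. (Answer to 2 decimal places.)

-75.50

Solve the original market: 1153 - 3P = P + 165, hence P = 247 and Q = 412.
The new curves are Qd = 998 - 3P (demand) and Qs = P + 116 (supply).
Setting them equal: 998 - 3P = P + 116 → 882 = 4P, so P = 220.5 and Q = 336.5.
ΔQ = 336.5 − 412 = -75.50.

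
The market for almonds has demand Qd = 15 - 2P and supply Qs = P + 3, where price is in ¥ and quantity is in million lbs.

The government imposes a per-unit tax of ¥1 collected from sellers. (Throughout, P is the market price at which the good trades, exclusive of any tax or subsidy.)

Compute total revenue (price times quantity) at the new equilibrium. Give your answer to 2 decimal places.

27.44

Solve the original market: 15 - 2P = P + 3, hence P = 4 and Q = 7.
Since sellers keep the price net of the tax, the effective supply curve becomes Qs = P + 2.
Equate the new curves: 15 - 2P = P + 2, giving 13 = 3P, P = 13/3 ≈ 4.3333, Q = 19/3 ≈ 6.3333.
New expenditure = 4.3333 × 6.3333 = 27.44.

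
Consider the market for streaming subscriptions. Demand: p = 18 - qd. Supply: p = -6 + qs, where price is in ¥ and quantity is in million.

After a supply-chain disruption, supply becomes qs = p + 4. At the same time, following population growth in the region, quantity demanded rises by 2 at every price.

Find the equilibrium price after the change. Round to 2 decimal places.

8.00

Solve the original market: 18 - p = p + 6, hence p = 6 and q = 12.
With the change applied: demand qd = 20 - p, supply qs = p + 4.
Setting them equal: 20 - p = p + 4 → 16 = 2p, so p = 8 and q = 12.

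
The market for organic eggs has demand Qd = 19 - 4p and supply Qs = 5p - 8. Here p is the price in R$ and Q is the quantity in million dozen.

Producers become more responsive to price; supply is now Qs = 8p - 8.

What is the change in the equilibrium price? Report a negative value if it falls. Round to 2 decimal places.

Original equilibrium: 19 - 4p = 5p - 8 gives 27 = 9p, so p = 3 and Q = 7.
After the shift, demand is Qd = 19 - 4p and supply is Qs = 8p - 8.
Setting them equal: 19 - 4p = 8p - 8 → 27 = 12p, so p = 2.25 and Q = 10.
Δp = 2.25 − 3 = -0.75.

-0.75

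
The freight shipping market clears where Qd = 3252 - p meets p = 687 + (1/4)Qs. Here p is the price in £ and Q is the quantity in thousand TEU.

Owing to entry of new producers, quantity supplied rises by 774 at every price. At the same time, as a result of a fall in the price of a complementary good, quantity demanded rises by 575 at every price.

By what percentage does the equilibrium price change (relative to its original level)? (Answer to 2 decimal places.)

Original equilibrium: 3252 - p = 4p - 2748 gives 6000 = 5p, so p = 1200 and Q = 2052.
With the change applied: demand Qd = 3827 - p, supply Qs = 4p - 1974.
Equate the new curves: 3827 - p = 4p - 1974, giving 5801 = 5p, p = 1160.2, Q = 2666.8.
%Δp = (1160.2 − 1200) / 1200 × 100 = -3.32%.

-3.32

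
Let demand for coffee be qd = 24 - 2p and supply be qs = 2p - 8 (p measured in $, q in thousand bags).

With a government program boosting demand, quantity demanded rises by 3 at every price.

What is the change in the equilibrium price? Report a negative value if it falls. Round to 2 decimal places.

Solve the original market: 24 - 2p = 2p - 8, hence p = 8 and q = 8.
After the shift, demand is qd = 27 - 2p and supply is qs = 2p - 8.
Equate the new curves: 27 - 2p = 2p - 8, giving 35 = 4p, p = 8.75, q = 9.5.
Δp = 8.75 − 8 = +0.75.

+0.75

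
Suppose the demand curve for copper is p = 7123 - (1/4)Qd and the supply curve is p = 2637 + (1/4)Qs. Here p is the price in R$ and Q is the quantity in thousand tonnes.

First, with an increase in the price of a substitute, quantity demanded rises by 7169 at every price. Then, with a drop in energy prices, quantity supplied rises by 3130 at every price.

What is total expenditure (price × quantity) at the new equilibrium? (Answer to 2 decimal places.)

76042512.31

Solve the original market: 28492 - 4p = 4p - 10548, hence p = 4880 and Q = 8972.
The new curves are Qd = 35661 - 4p (demand) and Qs = 4p - 7418 (supply).
Equate the new curves: 35661 - 4p = 4p - 7418, giving 43079 = 8p, p = 5384.875, Q = 14121.5.
New expenditure = 5384.875 × 14121.5 = 76042512.31.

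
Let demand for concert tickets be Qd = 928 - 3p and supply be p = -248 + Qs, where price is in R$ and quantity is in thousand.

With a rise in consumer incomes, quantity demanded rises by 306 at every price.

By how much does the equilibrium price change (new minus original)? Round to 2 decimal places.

+76.50

Original equilibrium: 928 - 3p = p + 248 gives 680 = 4p, so p = 170 and Q = 418.
After the shift, demand is Qd = 1234 - 3p and supply is Qs = p + 248.
New equilibrium: 1234 - 3p = p + 248 ⇒ 986 = 4p ⇒ p = 246.5, Q = 494.5.
Δp = 246.5 − 170 = +76.50.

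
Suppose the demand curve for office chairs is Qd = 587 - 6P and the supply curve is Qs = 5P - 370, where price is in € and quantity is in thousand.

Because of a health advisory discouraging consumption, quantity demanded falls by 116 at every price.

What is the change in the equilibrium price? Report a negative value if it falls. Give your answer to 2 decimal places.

Before the shock: 587 - 6P = 5P - 370 ⇒ 957 = 11P ⇒ P = 87, Q = 65.
After the shift, demand is Qd = 471 - 6P and supply is Qs = 5P - 370.
Equate the new curves: 471 - 6P = 5P - 370, giving 841 = 11P, P = 841/11 ≈ 76.4545, Q = 135/11 ≈ 12.2727.
ΔP = 76.4545 − 87 = -10.55.

-10.55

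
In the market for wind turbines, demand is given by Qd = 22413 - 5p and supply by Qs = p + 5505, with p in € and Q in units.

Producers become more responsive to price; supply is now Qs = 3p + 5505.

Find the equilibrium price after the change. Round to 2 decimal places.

Before the shock: 22413 - 5p = p + 5505 ⇒ 16908 = 6p ⇒ p = 2818, Q = 8323.
The shock moves the curves to Qd = 22413 - 5p and Qs = 3p + 5505.
New equilibrium: 22413 - 5p = 3p + 5505 ⇒ 16908 = 8p ⇒ p = 2113.5, Q = 11845.5.

2113.50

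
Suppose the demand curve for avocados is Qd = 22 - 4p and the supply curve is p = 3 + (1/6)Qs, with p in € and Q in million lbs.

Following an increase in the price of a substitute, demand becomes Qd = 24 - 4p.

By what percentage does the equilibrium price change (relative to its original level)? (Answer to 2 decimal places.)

Original equilibrium: 22 - 4p = 6p - 18 gives 40 = 10p, so p = 4 and Q = 6.
After the shift, demand is Qd = 24 - 4p and supply is Qs = 6p - 18.
Clearing the new market: 24 - 4p = 6p - 18, so p = 4.2 and Q = 7.2.
%Δp = (4.2 − 4) / 4 × 100 = +5.00%.

+5.00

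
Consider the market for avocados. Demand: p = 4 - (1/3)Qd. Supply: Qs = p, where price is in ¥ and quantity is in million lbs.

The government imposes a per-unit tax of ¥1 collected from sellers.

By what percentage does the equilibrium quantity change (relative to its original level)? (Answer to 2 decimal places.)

Initially, 12 - 3p = p, so 12 = 4p and p = 3, Q = 3.
Since sellers keep the price net of the tax, the effective supply curve becomes Qs = p - 1.
Setting them equal: 12 - 3p = p - 1 → 13 = 4p, so p = 3.25 and Q = 2.25.
%ΔQ = (2.25 − 3) / 3 × 100 = -25.00%.

-25.00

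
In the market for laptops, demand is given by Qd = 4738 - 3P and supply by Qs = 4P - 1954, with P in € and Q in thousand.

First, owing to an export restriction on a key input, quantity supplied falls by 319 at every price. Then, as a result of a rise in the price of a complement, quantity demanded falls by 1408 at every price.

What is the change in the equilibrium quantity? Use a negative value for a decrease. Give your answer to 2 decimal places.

Original equilibrium: 4738 - 3P = 4P - 1954 gives 6692 = 7P, so P = 956 and Q = 1870.
The new curves are Qd = 3330 - 3P (demand) and Qs = 4P - 2273 (supply).
New equilibrium: 3330 - 3P = 4P - 2273 ⇒ 5603 = 7P ⇒ P = 5603/7 ≈ 800.4286, Q = 6501/7 ≈ 928.7143.
ΔQ = 928.7143 − 1870 = -941.29.

-941.29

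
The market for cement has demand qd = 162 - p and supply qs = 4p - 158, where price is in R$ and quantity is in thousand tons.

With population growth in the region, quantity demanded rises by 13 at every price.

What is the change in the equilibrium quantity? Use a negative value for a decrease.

Initially, 162 - p = 4p - 158, so 320 = 5p and p = 64, q = 98.
The shock moves the curves to qd = 175 - p and qs = 4p - 158.
Equate the new curves: 175 - p = 4p - 158, giving 333 = 5p, p = 66.6, q = 108.4.
Δq = 108.4 − 98 = +10.4.

+10.4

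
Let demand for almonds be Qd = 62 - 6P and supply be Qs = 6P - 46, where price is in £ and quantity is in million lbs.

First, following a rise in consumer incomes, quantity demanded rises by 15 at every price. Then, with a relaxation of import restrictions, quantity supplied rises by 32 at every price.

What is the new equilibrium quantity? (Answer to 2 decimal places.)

31.50

Solve the original market: 62 - 6P = 6P - 46, hence P = 9 and Q = 8.
The new curves are Qd = 77 - 6P (demand) and Qs = 6P - 14 (supply).
New equilibrium: 77 - 6P = 6P - 14 ⇒ 91 = 12P ⇒ P = 91/12 ≈ 7.5833, Q = 31.5.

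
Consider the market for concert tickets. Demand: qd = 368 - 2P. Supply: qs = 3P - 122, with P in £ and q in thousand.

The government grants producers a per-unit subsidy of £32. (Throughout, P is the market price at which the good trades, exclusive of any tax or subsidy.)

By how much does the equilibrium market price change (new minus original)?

-19.2

Before the shock: 368 - 2P = 3P - 122 ⇒ 490 = 5P ⇒ P = 98, q = 172.
Since sellers receive the price plus the subsidy, the effective supply curve becomes qs = 3P - 26.
Setting them equal: 368 - 2P = 3P - 26 → 394 = 5P, so P = 78.8 and q = 210.4.
ΔP = 78.8 − 98 = -19.2.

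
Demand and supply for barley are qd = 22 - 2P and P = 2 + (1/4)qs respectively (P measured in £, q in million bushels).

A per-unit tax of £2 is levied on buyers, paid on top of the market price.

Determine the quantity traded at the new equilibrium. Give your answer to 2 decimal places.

9.33

Initially, 22 - 2P = 4P - 8, so 30 = 6P and P = 5, q = 12.
Since buyers pay the price plus the tax, the effective demand curve becomes qd = 18 - 2P.
New equilibrium: 18 - 2P = 4P - 8 ⇒ 26 = 6P ⇒ P = 13/3 ≈ 4.3333, q = 28/3 ≈ 9.3333.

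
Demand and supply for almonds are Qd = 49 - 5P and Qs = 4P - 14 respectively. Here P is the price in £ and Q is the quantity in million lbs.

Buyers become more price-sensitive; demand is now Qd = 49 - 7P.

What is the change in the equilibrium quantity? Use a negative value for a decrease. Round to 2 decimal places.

-5.09

Original equilibrium: 49 - 5P = 4P - 14 gives 63 = 9P, so P = 7 and Q = 14.
With the change applied: demand Qd = 49 - 7P, supply Qs = 4P - 14.
Setting them equal: 49 - 7P = 4P - 14 → 63 = 11P, so P = 63/11 ≈ 5.7273 and Q = 98/11 ≈ 8.9091.
ΔQ = 8.9091 − 14 = -5.09.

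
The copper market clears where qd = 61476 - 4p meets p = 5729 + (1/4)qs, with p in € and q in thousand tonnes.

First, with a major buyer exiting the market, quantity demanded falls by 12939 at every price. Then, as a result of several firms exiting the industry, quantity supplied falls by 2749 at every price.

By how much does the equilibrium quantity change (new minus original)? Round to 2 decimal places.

Before the shock: 61476 - 4p = 4p - 22916 ⇒ 84392 = 8p ⇒ p = 10549, q = 19280.
The new curves are qd = 48537 - 4p (demand) and qs = 4p - 25665 (supply).
Equate the new curves: 48537 - 4p = 4p - 25665, giving 74202 = 8p, p = 9275.25, q = 11436.
Δq = 11436 − 19280 = -7844.00.

-7844.00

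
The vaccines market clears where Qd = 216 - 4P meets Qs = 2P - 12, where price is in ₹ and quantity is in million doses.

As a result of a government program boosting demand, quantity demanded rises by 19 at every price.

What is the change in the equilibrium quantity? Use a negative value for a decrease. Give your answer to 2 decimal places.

+6.33

Original equilibrium: 216 - 4P = 2P - 12 gives 228 = 6P, so P = 38 and Q = 64.
The new curves are Qd = 235 - 4P (demand) and Qs = 2P - 12 (supply).
Setting them equal: 235 - 4P = 2P - 12 → 247 = 6P, so P = 247/6 ≈ 41.1667 and Q = 211/3 ≈ 70.3333.
ΔQ = 70.3333 − 64 = +6.33.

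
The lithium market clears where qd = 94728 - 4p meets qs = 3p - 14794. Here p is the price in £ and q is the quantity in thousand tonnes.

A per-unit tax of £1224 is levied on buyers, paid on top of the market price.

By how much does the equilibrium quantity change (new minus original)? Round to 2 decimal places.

-2098.29

Original equilibrium: 94728 - 4p = 3p - 14794 gives 109522 = 7p, so p = 15646 and q = 32144.
Since buyers pay the price plus the tax, the effective demand curve becomes qd = 89832 - 4p.
Clearing the new market: 89832 - 4p = 3p - 14794, so p = 104626/7 ≈ 14946.5714 and q = 210320/7 ≈ 30045.7143.
Δq = 30045.7143 − 32144 = -2098.29.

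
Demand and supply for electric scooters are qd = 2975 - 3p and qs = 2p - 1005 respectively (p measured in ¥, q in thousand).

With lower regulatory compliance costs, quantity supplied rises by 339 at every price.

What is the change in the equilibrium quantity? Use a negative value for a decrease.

Before the shock: 2975 - 3p = 2p - 1005 ⇒ 3980 = 5p ⇒ p = 796, q = 587.
After the shift, demand is qd = 2975 - 3p and supply is qs = 2p - 666.
New equilibrium: 2975 - 3p = 2p - 666 ⇒ 3641 = 5p ⇒ p = 728.2, q = 790.4.
Δq = 790.4 − 587 = +203.4.

+203.4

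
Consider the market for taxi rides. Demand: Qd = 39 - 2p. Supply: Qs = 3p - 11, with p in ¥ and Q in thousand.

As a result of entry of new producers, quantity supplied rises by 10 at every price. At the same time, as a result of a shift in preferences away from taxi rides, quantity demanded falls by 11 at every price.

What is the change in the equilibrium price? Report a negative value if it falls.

-4.2

Initially, 39 - 2p = 3p - 11, so 50 = 5p and p = 10, Q = 19.
After the shift, demand is Qd = 28 - 2p and supply is Qs = 3p - 1.
New equilibrium: 28 - 2p = 3p - 1 ⇒ 29 = 5p ⇒ p = 5.8, Q = 16.4.
Δp = 5.8 − 10 = -4.2.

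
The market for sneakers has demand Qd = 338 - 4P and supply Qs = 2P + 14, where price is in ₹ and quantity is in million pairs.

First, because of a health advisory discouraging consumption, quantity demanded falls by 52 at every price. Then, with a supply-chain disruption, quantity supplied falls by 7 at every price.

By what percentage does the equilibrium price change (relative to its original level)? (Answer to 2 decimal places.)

-13.89

Solve the original market: 338 - 4P = 2P + 14, hence P = 54 and Q = 122.
The new curves are Qd = 286 - 4P (demand) and Qs = 2P + 7 (supply).
New equilibrium: 286 - 4P = 2P + 7 ⇒ 279 = 6P ⇒ P = 46.5, Q = 100.
%ΔP = (46.5 − 54) / 54 × 100 = -13.89%.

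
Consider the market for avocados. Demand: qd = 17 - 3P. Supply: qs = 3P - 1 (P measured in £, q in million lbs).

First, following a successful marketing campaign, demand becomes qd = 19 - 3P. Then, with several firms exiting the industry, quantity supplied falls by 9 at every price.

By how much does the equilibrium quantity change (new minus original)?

-3.5

Initially, 17 - 3P = 3P - 1, so 18 = 6P and P = 3, q = 8.
The shock moves the curves to qd = 19 - 3P and qs = 3P - 10.
Setting them equal: 19 - 3P = 3P - 10 → 29 = 6P, so P = 29/6 ≈ 4.8333 and q = 4.5.
Δq = 4.5 − 8 = -3.5.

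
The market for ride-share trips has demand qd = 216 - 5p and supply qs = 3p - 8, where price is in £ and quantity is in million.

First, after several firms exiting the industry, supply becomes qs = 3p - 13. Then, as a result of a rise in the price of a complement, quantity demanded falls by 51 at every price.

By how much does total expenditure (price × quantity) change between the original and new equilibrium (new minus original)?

Solve the original market: 216 - 5p = 3p - 8, hence p = 28 and q = 76.
The new curves are qd = 165 - 5p (demand) and qs = 3p - 13 (supply).
Setting them equal: 165 - 5p = 3p - 13 → 178 = 8p, so p = 22.25 and q = 53.75.
Expenditure moves from 28×76 = 2128 to 22.25×53.75 = 1195.9375; change = -932.0625.

-932.0625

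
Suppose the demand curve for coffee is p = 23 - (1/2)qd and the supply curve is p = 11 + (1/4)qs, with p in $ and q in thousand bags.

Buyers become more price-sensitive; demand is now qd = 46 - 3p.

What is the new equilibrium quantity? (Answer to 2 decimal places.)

7.43

Initially, 46 - 2p = 4p - 44, so 90 = 6p and p = 15, q = 16.
With the change applied: demand qd = 46 - 3p, supply qs = 4p - 44.
Clearing the new market: 46 - 3p = 4p - 44, so p = 90/7 ≈ 12.8571 and q = 52/7 ≈ 7.4286.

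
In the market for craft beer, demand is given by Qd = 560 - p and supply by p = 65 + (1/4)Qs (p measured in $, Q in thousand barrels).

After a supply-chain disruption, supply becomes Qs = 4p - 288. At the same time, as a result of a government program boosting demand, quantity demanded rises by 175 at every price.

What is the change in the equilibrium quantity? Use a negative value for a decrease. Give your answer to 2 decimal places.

+134.40

Solve the original market: 560 - p = 4p - 260, hence p = 164 and Q = 396.
The shock moves the curves to Qd = 735 - p and Qs = 4p - 288.
Equate the new curves: 735 - p = 4p - 288, giving 1023 = 5p, p = 204.6, Q = 530.4.
ΔQ = 530.4 − 396 = +134.40.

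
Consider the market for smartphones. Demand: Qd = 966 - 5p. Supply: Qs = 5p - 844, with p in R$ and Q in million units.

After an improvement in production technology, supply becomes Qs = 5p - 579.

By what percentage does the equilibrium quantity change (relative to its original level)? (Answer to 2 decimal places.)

Initially, 966 - 5p = 5p - 844, so 1810 = 10p and p = 181, Q = 61.
The shock moves the curves to Qd = 966 - 5p and Qs = 5p - 579.
Clearing the new market: 966 - 5p = 5p - 579, so p = 154.5 and Q = 193.5.
%ΔQ = (193.5 − 61) / 61 × 100 = +217.21%.

+217.21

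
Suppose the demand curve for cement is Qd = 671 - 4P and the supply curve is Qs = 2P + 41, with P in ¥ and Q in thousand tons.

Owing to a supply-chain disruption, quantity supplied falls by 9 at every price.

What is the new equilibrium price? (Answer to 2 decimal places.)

Initially, 671 - 4P = 2P + 41, so 630 = 6P and P = 105, Q = 251.
The new curves are Qd = 671 - 4P (demand) and Qs = 2P + 32 (supply).
Clearing the new market: 671 - 4P = 2P + 32, so P = 106.5 and Q = 245.

106.50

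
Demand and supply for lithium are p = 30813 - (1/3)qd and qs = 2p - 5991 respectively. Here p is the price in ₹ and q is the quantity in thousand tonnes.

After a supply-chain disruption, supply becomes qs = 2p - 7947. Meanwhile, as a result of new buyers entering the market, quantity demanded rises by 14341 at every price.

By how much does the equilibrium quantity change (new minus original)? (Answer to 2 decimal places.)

Solve the original market: 92439 - 3p = 2p - 5991, hence p = 19686 and q = 33381.
With the change applied: demand qd = 106780 - 3p, supply qs = 2p - 7947.
Setting them equal: 106780 - 3p = 2p - 7947 → 114727 = 5p, so p = 22945.4 and q = 37943.8.
Δq = 37943.8 − 33381 = +4562.80.

+4562.80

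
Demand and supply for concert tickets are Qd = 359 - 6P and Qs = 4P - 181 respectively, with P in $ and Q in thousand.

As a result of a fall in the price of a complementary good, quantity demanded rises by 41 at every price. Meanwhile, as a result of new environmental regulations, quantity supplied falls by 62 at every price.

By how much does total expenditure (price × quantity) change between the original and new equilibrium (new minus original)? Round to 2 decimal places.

Solve the original market: 359 - 6P = 4P - 181, hence P = 54 and Q = 35.
The shock moves the curves to Qd = 400 - 6P and Qs = 4P - 243.
New equilibrium: 400 - 6P = 4P - 243 ⇒ 643 = 10P ⇒ P = 64.3, Q = 14.2.
Expenditure moves from 54×35 = 1890 to 64.3×14.2 = 913.06; change = -976.94.

-976.94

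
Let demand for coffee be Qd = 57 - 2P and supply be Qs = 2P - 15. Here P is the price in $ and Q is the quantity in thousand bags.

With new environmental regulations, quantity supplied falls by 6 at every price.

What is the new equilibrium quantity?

Original equilibrium: 57 - 2P = 2P - 15 gives 72 = 4P, so P = 18 and Q = 21.
After the shift, demand is Qd = 57 - 2P and supply is Qs = 2P - 21.
New equilibrium: 57 - 2P = 2P - 21 ⇒ 78 = 4P ⇒ P = 19.5, Q = 18.

18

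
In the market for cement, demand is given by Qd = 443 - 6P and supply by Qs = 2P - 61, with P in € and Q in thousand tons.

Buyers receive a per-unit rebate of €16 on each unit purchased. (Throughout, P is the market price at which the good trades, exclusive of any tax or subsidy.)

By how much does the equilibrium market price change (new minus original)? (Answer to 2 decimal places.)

+12.00

Before the shock: 443 - 6P = 2P - 61 ⇒ 504 = 8P ⇒ P = 63, Q = 65.
Since buyers' out-of-pocket price is the market price minus the rebate, the effective demand curve becomes Qd = 539 - 6P.
Clearing the new market: 539 - 6P = 2P - 61, so P = 75 and Q = 89.
ΔP = 75 − 63 = +12.00.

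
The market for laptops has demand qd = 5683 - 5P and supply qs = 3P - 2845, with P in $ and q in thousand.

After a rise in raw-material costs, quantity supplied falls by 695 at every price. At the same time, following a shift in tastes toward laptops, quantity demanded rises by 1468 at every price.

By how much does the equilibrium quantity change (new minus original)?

+116.125

Initially, 5683 - 5P = 3P - 2845, so 8528 = 8P and P = 1066, q = 353.
After the shift, demand is qd = 7151 - 5P and supply is qs = 3P - 3540.
Clearing the new market: 7151 - 5P = 3P - 3540, so P = 1336.375 and q = 469.125.
Δq = 469.125 − 353 = +116.125.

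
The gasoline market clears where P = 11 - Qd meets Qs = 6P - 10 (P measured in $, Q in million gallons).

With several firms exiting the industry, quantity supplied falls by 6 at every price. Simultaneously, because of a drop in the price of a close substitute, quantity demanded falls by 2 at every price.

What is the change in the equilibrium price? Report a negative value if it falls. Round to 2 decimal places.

+0.57

Original equilibrium: 11 - P = 6P - 10 gives 21 = 7P, so P = 3 and Q = 8.
The new curves are Qd = 9 - P (demand) and Qs = 6P - 16 (supply).
New equilibrium: 9 - P = 6P - 16 ⇒ 25 = 7P ⇒ P = 25/7 ≈ 3.5714, Q = 38/7 ≈ 5.4286.
ΔP = 3.5714 − 3 = +0.57.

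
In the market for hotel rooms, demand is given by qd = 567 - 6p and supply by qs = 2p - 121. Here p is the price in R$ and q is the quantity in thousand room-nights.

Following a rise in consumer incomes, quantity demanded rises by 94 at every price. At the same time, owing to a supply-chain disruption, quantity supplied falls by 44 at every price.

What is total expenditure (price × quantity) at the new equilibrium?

Solve the original market: 567 - 6p = 2p - 121, hence p = 86 and q = 51.
The new curves are qd = 661 - 6p (demand) and qs = 2p - 165 (supply).
New equilibrium: 661 - 6p = 2p - 165 ⇒ 826 = 8p ⇒ p = 103.25, q = 41.5.
New expenditure = 103.25 × 41.5 = 4284.875.

4284.875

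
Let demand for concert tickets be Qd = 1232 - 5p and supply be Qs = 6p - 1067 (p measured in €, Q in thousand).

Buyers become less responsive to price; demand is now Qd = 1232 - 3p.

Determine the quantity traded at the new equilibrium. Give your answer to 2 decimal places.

465.67

Original equilibrium: 1232 - 5p = 6p - 1067 gives 2299 = 11p, so p = 209 and Q = 187.
The new curves are Qd = 1232 - 3p (demand) and Qs = 6p - 1067 (supply).
Setting them equal: 1232 - 3p = 6p - 1067 → 2299 = 9p, so p = 2299/9 ≈ 255.4444 and Q = 1397/3 ≈ 465.6667.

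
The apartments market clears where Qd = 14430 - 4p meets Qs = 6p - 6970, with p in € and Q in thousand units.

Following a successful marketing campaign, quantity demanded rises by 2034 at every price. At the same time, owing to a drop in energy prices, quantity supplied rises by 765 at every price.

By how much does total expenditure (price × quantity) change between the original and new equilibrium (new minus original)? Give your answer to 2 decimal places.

Before the shock: 14430 - 4p = 6p - 6970 ⇒ 21400 = 10p ⇒ p = 2140, Q = 5870.
The shock moves the curves to Qd = 16464 - 4p and Qs = 6p - 6205.
Setting them equal: 16464 - 4p = 6p - 6205 → 22669 = 10p, so p = 2266.9 and Q = 7396.4.
Expenditure moves from 2140×5870 = 12561800 to 2266.9×7396.4 = 16766899.16; change = +4205099.16.

+4205099.16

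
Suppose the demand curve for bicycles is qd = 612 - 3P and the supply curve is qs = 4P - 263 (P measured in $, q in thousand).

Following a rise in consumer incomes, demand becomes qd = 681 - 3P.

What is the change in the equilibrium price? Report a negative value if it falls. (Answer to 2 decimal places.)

Original equilibrium: 612 - 3P = 4P - 263 gives 875 = 7P, so P = 125 and q = 237.
The shock moves the curves to qd = 681 - 3P and qs = 4P - 263.
Setting them equal: 681 - 3P = 4P - 263 → 944 = 7P, so P = 944/7 ≈ 134.8571 and q = 1935/7 ≈ 276.4286.
ΔP = 134.8571 − 125 = +9.86.

+9.86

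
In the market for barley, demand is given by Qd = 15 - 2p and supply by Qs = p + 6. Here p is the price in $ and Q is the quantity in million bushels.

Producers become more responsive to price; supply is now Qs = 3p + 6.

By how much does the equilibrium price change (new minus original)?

-1.2

Initially, 15 - 2p = p + 6, so 9 = 3p and p = 3, Q = 9.
The shock moves the curves to Qd = 15 - 2p and Qs = 3p + 6.
Setting them equal: 15 - 2p = 3p + 6 → 9 = 5p, so p = 1.8 and Q = 11.4.
Δp = 1.8 − 3 = -1.2.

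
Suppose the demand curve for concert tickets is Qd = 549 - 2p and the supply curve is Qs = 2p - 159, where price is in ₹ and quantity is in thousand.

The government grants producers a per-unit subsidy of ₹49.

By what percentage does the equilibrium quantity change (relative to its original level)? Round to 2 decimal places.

+25.13

Solve the original market: 549 - 2p = 2p - 159, hence p = 177 and Q = 195.
Since sellers receive the price plus the subsidy, the effective supply curve becomes Qs = 2p - 61.
Setting them equal: 549 - 2p = 2p - 61 → 610 = 4p, so p = 152.5 and Q = 244.
%ΔQ = (244 − 195) / 195 × 100 = +25.13%.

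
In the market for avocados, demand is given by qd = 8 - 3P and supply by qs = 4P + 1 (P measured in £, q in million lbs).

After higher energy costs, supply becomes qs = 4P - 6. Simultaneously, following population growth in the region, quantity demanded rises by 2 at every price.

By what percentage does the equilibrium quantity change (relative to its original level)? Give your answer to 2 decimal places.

-37.14

Initially, 8 - 3P = 4P + 1, so 7 = 7P and P = 1, q = 5.
After the shift, demand is qd = 10 - 3P and supply is qs = 4P - 6.
Clearing the new market: 10 - 3P = 4P - 6, so P = 16/7 ≈ 2.2857 and q = 22/7 ≈ 3.1429.
%Δq = (3.1429 − 5) / 5 × 100 = -37.14%.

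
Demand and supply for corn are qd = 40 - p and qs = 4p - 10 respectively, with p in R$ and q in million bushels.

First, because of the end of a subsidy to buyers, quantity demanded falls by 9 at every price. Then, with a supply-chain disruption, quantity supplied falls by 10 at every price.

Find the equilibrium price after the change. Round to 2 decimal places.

Initially, 40 - p = 4p - 10, so 50 = 5p and p = 10, q = 30.
After the shift, demand is qd = 31 - p and supply is qs = 4p - 20.
Equate the new curves: 31 - p = 4p - 20, giving 51 = 5p, p = 10.2, q = 20.8.

10.20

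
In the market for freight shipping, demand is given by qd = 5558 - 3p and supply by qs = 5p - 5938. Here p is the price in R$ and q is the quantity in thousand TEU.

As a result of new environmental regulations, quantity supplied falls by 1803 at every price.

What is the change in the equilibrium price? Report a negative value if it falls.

Solve the original market: 5558 - 3p = 5p - 5938, hence p = 1437 and q = 1247.
The shock moves the curves to qd = 5558 - 3p and qs = 5p - 7741.
New equilibrium: 5558 - 3p = 5p - 7741 ⇒ 13299 = 8p ⇒ p = 1662.375, q = 570.875.
Δp = 1662.375 − 1437 = +225.375.

+225.375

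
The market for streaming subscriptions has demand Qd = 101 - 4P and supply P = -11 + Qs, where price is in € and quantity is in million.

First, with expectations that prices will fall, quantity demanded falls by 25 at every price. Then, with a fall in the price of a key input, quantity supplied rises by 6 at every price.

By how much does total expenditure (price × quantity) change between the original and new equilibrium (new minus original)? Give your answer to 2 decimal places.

-182.16

Initially, 101 - 4P = P + 11, so 90 = 5P and P = 18, Q = 29.
After the shift, demand is Qd = 76 - 4P and supply is Qs = P + 17.
Setting them equal: 76 - 4P = P + 17 → 59 = 5P, so P = 11.8 and Q = 28.8.
Expenditure moves from 18×29 = 522 to 11.8×28.8 = 339.84; change = -182.16.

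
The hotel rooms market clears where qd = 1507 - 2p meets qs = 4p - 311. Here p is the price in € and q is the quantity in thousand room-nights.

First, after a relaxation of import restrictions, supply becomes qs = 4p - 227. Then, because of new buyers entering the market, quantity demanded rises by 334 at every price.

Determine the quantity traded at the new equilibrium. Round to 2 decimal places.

Solve the original market: 1507 - 2p = 4p - 311, hence p = 303 and q = 901.
After the shift, demand is qd = 1841 - 2p and supply is qs = 4p - 227.
Equate the new curves: 1841 - 2p = 4p - 227, giving 2068 = 6p, p = 1034/3 ≈ 344.6667, q = 3455/3 ≈ 1151.6667.

1151.67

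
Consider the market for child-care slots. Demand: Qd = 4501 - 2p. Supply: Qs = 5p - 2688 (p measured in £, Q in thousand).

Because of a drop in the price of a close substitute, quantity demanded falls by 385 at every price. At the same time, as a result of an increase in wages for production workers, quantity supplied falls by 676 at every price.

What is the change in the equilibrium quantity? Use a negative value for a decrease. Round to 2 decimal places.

Original equilibrium: 4501 - 2p = 5p - 2688 gives 7189 = 7p, so p = 1027 and Q = 2447.
The shock moves the curves to Qd = 4116 - 2p and Qs = 5p - 3364.
New equilibrium: 4116 - 2p = 5p - 3364 ⇒ 7480 = 7p ⇒ p = 7480/7 ≈ 1068.5714, Q = 13852/7 ≈ 1978.8571.
ΔQ = 1978.8571 − 2447 = -468.14.

-468.14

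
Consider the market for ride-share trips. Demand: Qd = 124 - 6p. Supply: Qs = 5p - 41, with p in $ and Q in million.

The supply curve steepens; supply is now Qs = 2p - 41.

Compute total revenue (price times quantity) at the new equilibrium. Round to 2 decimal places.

Original equilibrium: 124 - 6p = 5p - 41 gives 165 = 11p, so p = 15 and Q = 34.
With the change applied: demand Qd = 124 - 6p, supply Qs = 2p - 41.
Setting them equal: 124 - 6p = 2p - 41 → 165 = 8p, so p = 20.625 and Q = 0.25.
New expenditure = 20.625 × 0.25 = 5.16.

5.16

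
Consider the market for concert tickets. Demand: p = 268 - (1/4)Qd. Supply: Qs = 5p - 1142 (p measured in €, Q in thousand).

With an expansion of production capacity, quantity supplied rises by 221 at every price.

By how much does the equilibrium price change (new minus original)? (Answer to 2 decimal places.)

Original equilibrium: 1072 - 4p = 5p - 1142 gives 2214 = 9p, so p = 246 and Q = 88.
The new curves are Qd = 1072 - 4p (demand) and Qs = 5p - 921 (supply).
New equilibrium: 1072 - 4p = 5p - 921 ⇒ 1993 = 9p ⇒ p = 1993/9 ≈ 221.4444, Q = 1676/9 ≈ 186.2222.
Δp = 221.4444 − 246 = -24.56.

-24.56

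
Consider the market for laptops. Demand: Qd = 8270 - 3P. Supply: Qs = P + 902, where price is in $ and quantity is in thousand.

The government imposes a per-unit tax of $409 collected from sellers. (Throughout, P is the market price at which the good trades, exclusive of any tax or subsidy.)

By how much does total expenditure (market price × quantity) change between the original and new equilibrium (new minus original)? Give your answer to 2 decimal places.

Original equilibrium: 8270 - 3P = P + 902 gives 7368 = 4P, so P = 1842 and Q = 2744.
Since sellers keep the price net of the tax, the effective supply curve becomes Qs = P + 493.
Equate the new curves: 8270 - 3P = P + 493, giving 7777 = 4P, P = 1944.25, Q = 2437.25.
Expenditure moves from 1842×2744 = 5054448 to 1944.25×2437.25 = 4738623.3125; change = -315824.69.

-315824.69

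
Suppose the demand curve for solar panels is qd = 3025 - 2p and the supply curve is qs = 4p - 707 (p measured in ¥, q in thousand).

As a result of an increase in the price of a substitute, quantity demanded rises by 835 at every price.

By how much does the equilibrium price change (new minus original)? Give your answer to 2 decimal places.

Solve the original market: 3025 - 2p = 4p - 707, hence p = 622 and q = 1781.
With the change applied: demand qd = 3860 - 2p, supply qs = 4p - 707.
Equate the new curves: 3860 - 2p = 4p - 707, giving 4567 = 6p, p = 4567/6 ≈ 761.1667, q = 7013/3 ≈ 2337.6667.
Δp = 761.1667 − 622 = +139.17.

+139.17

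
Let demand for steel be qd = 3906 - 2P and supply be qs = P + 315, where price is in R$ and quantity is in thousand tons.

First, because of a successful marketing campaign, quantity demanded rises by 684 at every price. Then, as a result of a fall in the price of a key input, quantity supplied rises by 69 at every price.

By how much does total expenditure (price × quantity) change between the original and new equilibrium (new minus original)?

+694108

Solve the original market: 3906 - 2P = P + 315, hence P = 1197 and q = 1512.
The new curves are qd = 4590 - 2P (demand) and qs = P + 384 (supply).
Setting them equal: 4590 - 2P = P + 384 → 4206 = 3P, so P = 1402 and q = 1786.
Expenditure moves from 1197×1512 = 1809864 to 1402×1786 = 2503972; change = +694108.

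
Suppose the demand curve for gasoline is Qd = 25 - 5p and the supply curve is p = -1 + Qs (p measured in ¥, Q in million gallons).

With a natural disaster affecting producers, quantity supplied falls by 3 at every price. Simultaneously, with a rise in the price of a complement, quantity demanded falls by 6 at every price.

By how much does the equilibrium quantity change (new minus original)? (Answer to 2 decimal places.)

-3.50

Solve the original market: 25 - 5p = p + 1, hence p = 4 and Q = 5.
With the change applied: demand Qd = 19 - 5p, supply Qs = p - 2.
Setting them equal: 19 - 5p = p - 2 → 21 = 6p, so p = 3.5 and Q = 1.5.
ΔQ = 1.5 − 5 = -3.50.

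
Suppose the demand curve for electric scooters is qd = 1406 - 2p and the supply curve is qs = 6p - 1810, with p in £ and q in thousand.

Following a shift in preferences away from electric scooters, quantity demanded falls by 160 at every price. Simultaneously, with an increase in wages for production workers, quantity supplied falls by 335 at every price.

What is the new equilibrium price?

Before the shock: 1406 - 2p = 6p - 1810 ⇒ 3216 = 8p ⇒ p = 402, q = 602.
After the shift, demand is qd = 1246 - 2p and supply is qs = 6p - 2145.
Clearing the new market: 1246 - 2p = 6p - 2145, so p = 423.875 and q = 398.25.

423.875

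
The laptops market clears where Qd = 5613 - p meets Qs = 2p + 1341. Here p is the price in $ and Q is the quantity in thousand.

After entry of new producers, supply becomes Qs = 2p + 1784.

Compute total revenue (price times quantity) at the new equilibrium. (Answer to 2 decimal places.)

Initially, 5613 - p = 2p + 1341, so 4272 = 3p and p = 1424, Q = 4189.
The shock moves the curves to Qd = 5613 - p and Qs = 2p + 1784.
Equate the new curves: 5613 - p = 2p + 1784, giving 3829 = 3p, p = 3829/3 ≈ 1276.3333, Q = 13010/3 ≈ 4336.6667.
New expenditure = 1276.3333 × 4336.6667 = 5535032.22.

5535032.22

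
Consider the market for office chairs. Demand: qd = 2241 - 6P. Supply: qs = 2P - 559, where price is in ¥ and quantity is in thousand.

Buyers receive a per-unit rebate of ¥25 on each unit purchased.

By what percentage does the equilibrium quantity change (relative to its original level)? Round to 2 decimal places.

Original equilibrium: 2241 - 6P = 2P - 559 gives 2800 = 8P, so P = 350 and q = 141.
Since buyers' out-of-pocket price is the market price minus the rebate, the effective demand curve becomes qd = 2391 - 6P.
Equate the new curves: 2391 - 6P = 2P - 559, giving 2950 = 8P, P = 368.75, q = 178.5.
%Δq = (178.5 − 141) / 141 × 100 = +26.60%.

+26.60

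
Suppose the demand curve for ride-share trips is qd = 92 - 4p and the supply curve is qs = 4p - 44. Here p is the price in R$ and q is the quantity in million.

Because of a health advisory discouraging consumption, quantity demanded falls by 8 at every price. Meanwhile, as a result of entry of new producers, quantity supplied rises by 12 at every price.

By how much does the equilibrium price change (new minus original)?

-2.5

Before the shock: 92 - 4p = 4p - 44 ⇒ 136 = 8p ⇒ p = 17, q = 24.
The shock moves the curves to qd = 84 - 4p and qs = 4p - 32.
Clearing the new market: 84 - 4p = 4p - 32, so p = 14.5 and q = 26.
Δp = 14.5 − 17 = -2.5.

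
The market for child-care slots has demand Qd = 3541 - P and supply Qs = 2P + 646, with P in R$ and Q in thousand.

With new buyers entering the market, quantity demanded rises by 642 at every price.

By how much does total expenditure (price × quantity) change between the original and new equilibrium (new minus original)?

+1055876

Original equilibrium: 3541 - P = 2P + 646 gives 2895 = 3P, so P = 965 and Q = 2576.
The new curves are Qd = 4183 - P (demand) and Qs = 2P + 646 (supply).
New equilibrium: 4183 - P = 2P + 646 ⇒ 3537 = 3P ⇒ P = 1179, Q = 3004.
Expenditure moves from 965×2576 = 2485840 to 1179×3004 = 3541716; change = +1055876.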